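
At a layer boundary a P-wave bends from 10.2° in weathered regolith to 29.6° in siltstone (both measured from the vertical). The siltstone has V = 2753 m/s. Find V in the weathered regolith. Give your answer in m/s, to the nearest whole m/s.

987 m/s

Snell's law: sin 10.2°/V₁ = sin 29.6°/V₂.
V₁ = V₂·sin 10.2°/sin 29.6° = 2753 × 0.3585 = 986.99 m/s.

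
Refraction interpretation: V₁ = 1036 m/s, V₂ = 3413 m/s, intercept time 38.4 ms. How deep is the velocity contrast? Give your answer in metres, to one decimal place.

h = tᵢ·V₁·V₂ / (2·√(V₂²−V₁²)).
√(V₂²−V₁²) = √(3413² − 1036²) = 3252.0 m/s.
h = 0.0384 s × 1036 × 3413 / (2 × 3252.0) = 20.88 m.

20.9 m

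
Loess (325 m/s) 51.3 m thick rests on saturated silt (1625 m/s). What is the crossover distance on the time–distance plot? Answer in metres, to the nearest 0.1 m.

x_cross = 2h·√((V₂+V₁)/(V₂−V₁)).
(V₂+V₁)/(V₂−V₁) = (1625+325)/(1625−325) = 1.5000; √ = 1.2247.
x_cross = 2·51.3·1.2247 = 125.66 m.

125.7 m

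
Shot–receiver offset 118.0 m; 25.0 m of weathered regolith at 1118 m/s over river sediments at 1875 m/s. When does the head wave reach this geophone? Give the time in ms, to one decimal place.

θ_c = arcsin(V₁/V₂) = arcsin(1118/1875) = 36.60°, cos θ_c = 0.8028.
Intercept time tᵢ = 2h cos θ_c / V₁ = 2·25.0·0.8028/1118 = 0.03590 s.
t = x/V₂ + tᵢ = 118.0/1875 + 0.03590 = 0.09884 s.

98.8 ms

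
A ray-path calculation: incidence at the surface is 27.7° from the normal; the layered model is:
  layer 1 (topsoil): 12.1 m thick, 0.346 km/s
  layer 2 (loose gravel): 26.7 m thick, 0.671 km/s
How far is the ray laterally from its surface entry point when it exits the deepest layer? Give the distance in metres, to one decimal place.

62.0 m

Ray parameter p = sin 27.7° / 0.346 km/s = 1.3435e+00 s/km.
Layer 1: θ = 27.70°; offset = 12.1·tan 27.70° = 6.353 m.
Layer 2: sin θ = p·0.671 = 0.9015 → θ = 64.35°; offset = 26.7·tan 64.35° = 55.608 m.
Summing the layer offsets gives 61.961 m.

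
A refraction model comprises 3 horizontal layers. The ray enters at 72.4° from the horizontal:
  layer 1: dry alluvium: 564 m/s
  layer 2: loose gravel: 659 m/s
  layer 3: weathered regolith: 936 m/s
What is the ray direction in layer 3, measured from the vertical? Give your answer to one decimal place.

From the normal: θ₁ = 90° − 72.4° = 17.6°.
Ray parameter p = sin 17.6° / 564 = 5.3612e-04 s/m.
sin θ_3 = p·V_3 = 5.3612e-04 × 936 = 0.5018.
θ_3 = 30.12° from the vertical.

30.1°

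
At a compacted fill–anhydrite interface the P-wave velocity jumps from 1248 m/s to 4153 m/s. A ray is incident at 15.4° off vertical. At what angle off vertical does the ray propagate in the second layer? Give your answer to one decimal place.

62.1°

sin θ₁/V₁ = sin θ₂/V₂ ⇒ sin θ₂ = 4153·sin 15.4°/1248 = 4153·0.2656/1248 = 0.8837.
θ₂ = sin⁻¹(0.8837) = 62.09° (from vertical).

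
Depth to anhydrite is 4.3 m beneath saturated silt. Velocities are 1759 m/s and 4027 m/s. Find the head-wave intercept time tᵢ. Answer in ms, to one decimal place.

tᵢ = 2h·√(V₂²−V₁²)/(V₁V₂).
√(V₂²−V₁²) = √(4027²−1759²) = 3622.5 m/s.
tᵢ = 2·4.3·3622.5/(1759·4027) = 0.00440 s.

4.4 ms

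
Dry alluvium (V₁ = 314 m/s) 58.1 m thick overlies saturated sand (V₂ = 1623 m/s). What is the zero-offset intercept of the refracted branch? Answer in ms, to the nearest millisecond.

363 ms

θ_c = arcsin(V₁/V₂) = arcsin(314/1623) = 11.16°; cos θ_c = 0.9811.
tᵢ = 2h·cos θ_c / V₁ = 2·58.1·0.9811 / 314 = 0.36307 s.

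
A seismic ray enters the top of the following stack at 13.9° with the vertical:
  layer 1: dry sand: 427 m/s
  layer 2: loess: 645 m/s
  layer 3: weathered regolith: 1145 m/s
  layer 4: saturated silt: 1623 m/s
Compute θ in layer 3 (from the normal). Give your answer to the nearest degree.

40°

Ray parameter p = sin 13.9° / 427 = 5.6259e-04 s/m.
sin θ_3 = p·V_3 = 5.6259e-04 × 1145 = 0.6442.
θ_3 = 40.10° from the vertical.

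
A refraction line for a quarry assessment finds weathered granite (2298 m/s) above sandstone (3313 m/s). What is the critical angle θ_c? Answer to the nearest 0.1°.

43.9°

At critical incidence the refracted ray runs along the interface (θ₂ = 90°), so sin θ_c = V₁/V₂.
θ_c = arcsin(2298/3313) = arcsin 0.6936 = 43.92°.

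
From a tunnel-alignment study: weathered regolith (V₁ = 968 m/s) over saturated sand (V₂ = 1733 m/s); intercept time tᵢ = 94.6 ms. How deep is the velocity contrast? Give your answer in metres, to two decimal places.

55.20 m

θ_c = arcsin(968/1733) = 33.96°; cos θ_c = 0.8295.
tᵢ = 2h cos θ_c/V₁ ⇒ h = tᵢ·V₁/(2 cos θ_c) = 0.0946·968/(2·0.8295) = 55.20 m.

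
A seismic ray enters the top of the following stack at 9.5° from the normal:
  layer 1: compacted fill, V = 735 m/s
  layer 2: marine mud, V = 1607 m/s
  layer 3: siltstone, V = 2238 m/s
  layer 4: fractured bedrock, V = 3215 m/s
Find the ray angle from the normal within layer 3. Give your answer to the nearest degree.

Ray parameter p = sin 9.5° / 735 = 2.2455e-04 s/m.
sin θ_3 = p·V_3 = 2.2455e-04 × 2238 = 0.5026.
θ_3 = 30.17° from the vertical.

30°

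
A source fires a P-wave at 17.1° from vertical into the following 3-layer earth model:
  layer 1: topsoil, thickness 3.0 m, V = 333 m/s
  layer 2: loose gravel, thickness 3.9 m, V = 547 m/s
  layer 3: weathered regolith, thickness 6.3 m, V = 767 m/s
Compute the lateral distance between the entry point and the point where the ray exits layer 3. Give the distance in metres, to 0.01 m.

Apply Snell's law at each interface; in layer i the horizontal offset is hᵢ·tan θᵢ.
Layer 1: θ = 17.10°; offset = 3.0·tan 17.10° = 0.9229 m.
Layer 2: sin θ = 547·sin 17.1°/333 = 0.4830, θ = 28.88°; offset = 3.9·tan 28.88° = 2.1513 m.
Layer 3: sin θ = 767·sin 17.1°/333 = 0.6773, θ = 42.63°; offset = 6.3·tan 42.63° = 5.7993 m.
Total horizontal offset = 8.8735 m.

8.87 m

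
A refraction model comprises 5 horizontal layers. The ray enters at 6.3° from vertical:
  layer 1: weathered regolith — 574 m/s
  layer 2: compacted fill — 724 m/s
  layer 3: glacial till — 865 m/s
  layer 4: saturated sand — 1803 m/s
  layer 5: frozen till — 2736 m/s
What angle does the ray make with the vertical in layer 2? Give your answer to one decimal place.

8.0°

Snell's law across each interface conserves sin θ / V, so sin θ_2 = V_2·sin θ₁/V₁.
sin θ_2 = 724 × sin 6.3° / 574 = 0.1384.
θ_2 = 7.96° from the vertical.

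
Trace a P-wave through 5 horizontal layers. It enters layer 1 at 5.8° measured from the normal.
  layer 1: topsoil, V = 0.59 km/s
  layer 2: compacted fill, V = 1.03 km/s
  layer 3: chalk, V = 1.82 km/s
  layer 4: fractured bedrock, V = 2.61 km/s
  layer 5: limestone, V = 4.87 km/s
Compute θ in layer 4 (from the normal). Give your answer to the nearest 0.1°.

Snell's law across each interface conserves sin θ / V, so sin θ_4 = V_4·sin θ₁/V₁.
sin θ_4 = 2.61 × sin 5.8° / 0.59 = 0.4470.
θ_4 = 26.55° from the vertical.

26.6°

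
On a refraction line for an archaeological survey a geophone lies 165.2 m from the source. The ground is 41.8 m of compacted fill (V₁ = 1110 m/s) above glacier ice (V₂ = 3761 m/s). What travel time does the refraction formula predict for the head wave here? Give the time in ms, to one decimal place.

115.9 ms

t = x/V₂ + 2h·√(V₂²−V₁²)/(V₁V₂).
√(V₂²−V₁²) = √(3761²−1110²) = 3593.5 m/s; delay term = 2·41.8·3593.5/(1110·3761) = 0.07196 s.
t = 165.2/3761 + 0.07196 = 0.11588 s.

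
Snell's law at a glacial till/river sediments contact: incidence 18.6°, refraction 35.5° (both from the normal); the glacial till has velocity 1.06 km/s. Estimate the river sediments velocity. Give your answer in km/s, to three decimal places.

1.930 km/s

Snell's law: sin 18.6°/V₁ = sin 35.5°/V₂.
V₂ = V₁·sin 35.5°/sin 18.6° = 1.06 × 1.8206 = 1.930 km/s.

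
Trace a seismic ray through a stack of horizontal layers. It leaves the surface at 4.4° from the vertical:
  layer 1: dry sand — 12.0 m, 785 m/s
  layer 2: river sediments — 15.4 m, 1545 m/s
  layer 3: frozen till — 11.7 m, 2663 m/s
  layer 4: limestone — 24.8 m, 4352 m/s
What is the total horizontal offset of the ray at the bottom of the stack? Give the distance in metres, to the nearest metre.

18 m

Apply Snell's law at each interface; in layer i the horizontal offset is hᵢ·tan θᵢ.
Layer 1: θ = 4.40°; offset = 12.0·tan 4.40° = 0.923 m.
Layer 2: sin θ = 1545·sin 4.4°/785 = 0.1510, θ = 8.68°; offset = 15.4·tan 8.68° = 2.352 m.
Layer 3: sin θ = 2663·sin 4.4°/785 = 0.2603, θ = 15.09°; offset = 11.7·tan 15.09° = 3.154 m.
Layer 4: sin θ = 4352·sin 4.4°/785 = 0.4253, θ = 25.17°; offset = 24.8·tan 25.17° = 11.655 m.
Summing the layer offsets gives 18.084 m.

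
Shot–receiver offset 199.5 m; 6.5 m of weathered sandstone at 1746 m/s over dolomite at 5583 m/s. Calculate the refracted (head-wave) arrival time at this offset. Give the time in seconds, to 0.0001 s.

t = x/V₂ + 2h·√(V₂²−V₁²)/(V₁V₂).
√(V₂²−V₁²) = √(5583²−1746²) = 5303.0 m/s; delay term = 2·6.5·5303.0/(1746·5583) = 0.00707 s.
t = 199.5/5583 + 0.00707 = 0.04281 s.

0.0428 s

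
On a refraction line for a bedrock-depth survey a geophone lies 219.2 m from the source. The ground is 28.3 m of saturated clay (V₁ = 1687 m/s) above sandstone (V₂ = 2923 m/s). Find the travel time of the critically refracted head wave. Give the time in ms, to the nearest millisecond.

102 ms

θ_c = arcsin(V₁/V₂) = arcsin(1687/2923) = 35.25°, cos θ_c = 0.8166.
Intercept time tᵢ = 2h cos θ_c / V₁ = 2·28.3·0.8166/1687 = 0.02740 s.
t = x/V₂ + tᵢ = 219.2/2923 + 0.02740 = 0.10239 s.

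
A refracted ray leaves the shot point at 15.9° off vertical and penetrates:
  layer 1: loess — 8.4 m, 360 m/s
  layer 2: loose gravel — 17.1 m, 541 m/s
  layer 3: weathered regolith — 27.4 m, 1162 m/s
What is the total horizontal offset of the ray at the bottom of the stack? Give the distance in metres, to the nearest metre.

62 m

Apply Snell's law at each interface; in layer i the horizontal offset is hᵢ·tan θᵢ.
Layer 1: θ = 15.90°; offset = 8.4·tan 15.90° = 2.393 m.
Layer 2: sin θ = 541·sin 15.9°/360 = 0.4117, θ = 24.31°; offset = 17.1·tan 24.31° = 7.725 m.
Layer 3: sin θ = 1162·sin 15.9°/360 = 0.8843, θ = 62.16°; offset = 27.4·tan 62.16° = 51.887 m.
Σ offsets = 62.005 m.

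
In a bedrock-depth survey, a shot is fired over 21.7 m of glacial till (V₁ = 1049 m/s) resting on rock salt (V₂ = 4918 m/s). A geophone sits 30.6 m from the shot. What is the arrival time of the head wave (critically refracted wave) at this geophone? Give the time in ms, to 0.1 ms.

t = x/V₂ + 2h·√(V₂²−V₁²)/(V₁V₂).
√(V₂²−V₁²) = √(4918²−1049²) = 4804.8 m/s; delay term = 2·21.7·4804.8/(1049·4918) = 0.04042 s.
t = 30.6/4918 + 0.04042 = 0.04664 s.

46.6 ms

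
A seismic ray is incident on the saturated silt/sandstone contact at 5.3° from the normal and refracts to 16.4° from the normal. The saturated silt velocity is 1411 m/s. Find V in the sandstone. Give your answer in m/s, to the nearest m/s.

Snell's law: sin 5.3°/V₁ = sin 16.4°/V₂.
V₂ = V₁·sin 16.4°/sin 5.3° = 1411 × 3.0566 = 4312.89 m/s.

4313 m/s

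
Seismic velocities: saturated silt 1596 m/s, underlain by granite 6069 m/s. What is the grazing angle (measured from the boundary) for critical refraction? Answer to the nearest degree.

75°

At critical incidence the refracted ray runs along the interface (θ₂ = 90°), so sin θ_c = V₁/V₂.
θ_c = arcsin(1596/6069) = arcsin 0.2630 = 15.25°.
Measured from the interface: 90° − 15.25° = 74.75°.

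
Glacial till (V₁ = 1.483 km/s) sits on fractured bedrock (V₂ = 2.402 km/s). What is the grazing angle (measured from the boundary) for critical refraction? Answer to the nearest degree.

Critical incidence: sin θ_c = V₁/V₂ = 1.483/2.402 = 0.6174.
θ_c = arcsin 0.6174 = 38.13°.
Measured from the interface: 90° − 38.13° = 51.87°.

52°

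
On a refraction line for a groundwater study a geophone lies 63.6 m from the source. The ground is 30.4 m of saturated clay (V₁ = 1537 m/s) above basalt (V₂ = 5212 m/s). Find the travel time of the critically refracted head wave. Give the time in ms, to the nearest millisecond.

t = x/V₂ + 2h·√(V₂²−V₁²)/(V₁V₂).
√(V₂²−V₁²) = √(5212²−1537²) = 4980.2 m/s; delay term = 2·30.4·4980.2/(1537·5212) = 0.03780 s.
t = 63.6/5212 + 0.03780 = 0.05000 s.

50 ms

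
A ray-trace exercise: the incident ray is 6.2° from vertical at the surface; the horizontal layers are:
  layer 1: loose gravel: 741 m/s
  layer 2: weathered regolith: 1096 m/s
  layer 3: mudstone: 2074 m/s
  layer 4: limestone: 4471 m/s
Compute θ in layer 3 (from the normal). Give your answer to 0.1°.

Ray parameter p = sin 6.2° / 741 = 1.4575e-04 s/m.
sin θ_3 = p·V_3 = 1.4575e-04 × 2074 = 0.3023.
θ_3 = 17.59° from the vertical.

17.6°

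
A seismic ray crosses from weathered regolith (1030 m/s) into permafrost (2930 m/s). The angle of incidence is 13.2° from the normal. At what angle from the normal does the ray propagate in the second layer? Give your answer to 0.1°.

40.5°

Snell's law: sin θ₂ = (V₂/V₁)·sin θ₁ = (2930/1030)·sin 13.2° = 0.6496.
θ₂ = arcsin 0.6496 = 40.51° from the normal.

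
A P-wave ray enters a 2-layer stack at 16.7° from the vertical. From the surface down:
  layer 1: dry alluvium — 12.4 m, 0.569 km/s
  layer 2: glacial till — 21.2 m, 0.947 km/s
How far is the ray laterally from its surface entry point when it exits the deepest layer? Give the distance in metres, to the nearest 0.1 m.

p = sin θ₁/V₁ = sin 16.7°/0.569 = 5.0503e-01 s/km is conserved through the stack.
Layer 1: θ = 16.70°; offset = 12.4·tan 16.70° = 3.720 m.
Layer 2: sin θ = p·0.947 = 0.4783 → θ = 28.57°; offset = 21.2·tan 28.57° = 11.545 m.
Σ offsets = 15.265 m.

15.3 m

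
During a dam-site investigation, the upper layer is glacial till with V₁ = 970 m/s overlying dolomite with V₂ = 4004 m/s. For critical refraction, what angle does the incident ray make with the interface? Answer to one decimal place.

Critical incidence: sin θ_c = V₁/V₂ = 970/4004 = 0.2423.
θ_c = arcsin 0.2423 = 14.02°.
Measured from the interface: 90° − 14.02° = 75.98°.

76.0°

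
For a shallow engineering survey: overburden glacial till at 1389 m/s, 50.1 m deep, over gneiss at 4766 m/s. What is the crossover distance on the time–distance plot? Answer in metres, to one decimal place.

x_cross = 2h·√((V₂+V₁)/(V₂−V₁)).
(V₂+V₁)/(V₂−V₁) = (4766+1389)/(4766−1389) = 1.8226; √ = 1.3500.
x_cross = 2·50.1·1.3500 = 135.27 m.

135.3 m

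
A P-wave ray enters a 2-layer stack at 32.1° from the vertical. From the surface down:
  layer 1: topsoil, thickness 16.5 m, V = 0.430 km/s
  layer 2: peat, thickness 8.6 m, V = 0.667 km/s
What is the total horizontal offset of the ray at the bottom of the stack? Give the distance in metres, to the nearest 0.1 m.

Apply Snell's law at each interface; in layer i the horizontal offset is hᵢ·tan θᵢ.
Layer 1: θ = 32.10°; offset = 16.5·tan 32.10° = 10.350 m.
Layer 2: sin θ = 0.667·sin 32.1°/0.430 = 0.8243, θ = 55.52°; offset = 8.6·tan 55.52° = 12.521 m.
Summing the layer offsets gives 22.871 m.

22.9 m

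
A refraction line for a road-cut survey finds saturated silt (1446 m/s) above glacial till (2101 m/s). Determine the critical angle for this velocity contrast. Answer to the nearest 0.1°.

At critical incidence the refracted ray runs along the interface (θ₂ = 90°), so sin θ_c = V₁/V₂.
θ_c = arcsin(1446/2101) = arcsin 0.6882 = 43.49°.

43.5°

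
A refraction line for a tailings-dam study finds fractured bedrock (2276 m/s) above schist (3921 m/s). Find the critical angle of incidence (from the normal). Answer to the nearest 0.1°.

35.5°

Critical incidence: sin θ_c = V₁/V₂ = 2276/3921 = 0.5805.
θ_c = arcsin 0.5805 = 35.48°.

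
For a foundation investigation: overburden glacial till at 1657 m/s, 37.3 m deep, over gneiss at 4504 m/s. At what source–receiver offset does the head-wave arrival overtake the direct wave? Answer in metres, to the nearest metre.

θ_c = arcsin(1657/4504) = 21.59°, so cos θ_c = 0.9299 and tᵢ = 2h cos θ_c/V₁ = 0.0419 s.
At crossover x/V₁ = x/V₂ + tᵢ ⇒ x = tᵢ/(1/V₁ − 1/V₂) = 0.04186/(6.0350e-04 − 2.2202e-04) = 109.74 m.

110 m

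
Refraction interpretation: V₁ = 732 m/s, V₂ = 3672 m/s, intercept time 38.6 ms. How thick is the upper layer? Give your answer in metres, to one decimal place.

θ_c = arcsin(732/3672) = 11.50°; cos θ_c = 0.9799.
tᵢ = 2h cos θ_c/V₁ ⇒ h = tᵢ·V₁/(2 cos θ_c) = 0.0386·732/(2·0.9799) = 14.42 m.

14.4 m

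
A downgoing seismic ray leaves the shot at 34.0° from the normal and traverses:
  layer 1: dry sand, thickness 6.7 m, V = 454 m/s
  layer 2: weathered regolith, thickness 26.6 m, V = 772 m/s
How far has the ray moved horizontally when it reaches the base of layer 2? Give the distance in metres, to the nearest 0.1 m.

86.2 m

p = sin θ₁/V₁ = sin 34.0°/454 = 1.2317e-03 s/m is conserved through the stack.
Layer 1: θ = 34.00°; offset = 6.7·tan 34.00° = 4.519 m.
Layer 2: sin θ = p·772 = 0.9509 → θ = 71.97°; offset = 26.6·tan 71.97° = 81.703 m.
Summing the layer offsets gives 86.222 m.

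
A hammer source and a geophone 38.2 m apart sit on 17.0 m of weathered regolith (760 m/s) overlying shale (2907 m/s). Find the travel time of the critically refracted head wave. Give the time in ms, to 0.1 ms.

t = x/V₂ + 2h·√(V₂²−V₁²)/(V₁V₂).
√(V₂²−V₁²) = √(2907²−760²) = 2805.9 m/s; delay term = 2·17.0·2805.9/(760·2907) = 0.04318 s.
t = 38.2/2907 + 0.04318 = 0.05632 s.

56.3 ms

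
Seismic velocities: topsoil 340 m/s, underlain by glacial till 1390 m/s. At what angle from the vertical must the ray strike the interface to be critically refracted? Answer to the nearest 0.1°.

At critical incidence the refracted ray runs along the interface (θ₂ = 90°), so sin θ_c = V₁/V₂.
θ_c = arcsin(340/1390) = arcsin 0.2446 = 14.16°.

14.2°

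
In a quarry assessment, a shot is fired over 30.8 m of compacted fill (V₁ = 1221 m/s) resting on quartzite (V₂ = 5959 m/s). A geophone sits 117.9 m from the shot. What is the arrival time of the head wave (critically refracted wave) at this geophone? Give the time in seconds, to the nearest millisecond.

t = x/V₂ + 2h·√(V₂²−V₁²)/(V₁V₂).
√(V₂²−V₁²) = √(5959²−1221²) = 5832.6 m/s; delay term = 2·30.8·5832.6/(1221·5959) = 0.04938 s.
t = 117.9/5959 + 0.04938 = 0.06917 s.

0.069 s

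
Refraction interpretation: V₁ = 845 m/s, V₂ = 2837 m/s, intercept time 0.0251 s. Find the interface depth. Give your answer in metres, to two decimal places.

θ_c = arcsin(845/2837) = 17.33°; cos θ_c = 0.9546.
tᵢ = 2h cos θ_c/V₁ ⇒ h = tᵢ·V₁/(2 cos θ_c) = 0.0251·845/(2·0.9546) = 11.11 m.

11.11 m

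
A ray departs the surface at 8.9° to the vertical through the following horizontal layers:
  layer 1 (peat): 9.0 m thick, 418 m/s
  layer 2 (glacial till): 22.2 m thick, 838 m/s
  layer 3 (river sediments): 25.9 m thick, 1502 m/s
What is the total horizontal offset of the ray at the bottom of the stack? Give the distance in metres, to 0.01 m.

p = sin θ₁/V₁ = sin 8.9°/418 = 3.7012e-04 s/m is conserved through the stack.
Layer 1: θ = 8.90°; offset = 9.0·tan 8.90° = 1.4094 m.
Layer 2: sin θ = p·838 = 0.3102 → θ = 18.07°; offset = 22.2·tan 18.07° = 7.2428 m.
Layer 3: sin θ = p·1502 = 0.5559 → θ = 33.77°; offset = 25.9·tan 33.77° = 17.3216 m.
Total horizontal offset = 25.9738 m.

25.97 m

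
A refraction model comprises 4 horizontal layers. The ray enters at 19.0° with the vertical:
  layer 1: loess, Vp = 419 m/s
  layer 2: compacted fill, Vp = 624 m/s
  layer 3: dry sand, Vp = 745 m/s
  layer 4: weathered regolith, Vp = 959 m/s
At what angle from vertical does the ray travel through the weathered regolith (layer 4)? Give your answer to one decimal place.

Snell's law across each interface conserves sin θ / V, so sin θ_4 = V_4·sin θ₁/V₁.
sin θ_4 = 959 × sin 19.0° / 419 = 0.7452.
θ_4 = arcsin 0.7452 = 48.17°.

48.2°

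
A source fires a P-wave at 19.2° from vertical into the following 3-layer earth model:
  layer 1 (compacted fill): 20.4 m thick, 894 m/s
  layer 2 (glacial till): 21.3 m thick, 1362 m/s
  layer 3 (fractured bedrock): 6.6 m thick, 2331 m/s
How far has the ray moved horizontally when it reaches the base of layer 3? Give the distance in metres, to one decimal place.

30.4 m

Ray parameter p = sin 19.2° / 894 m/s = 3.6786e-04 s/m.
Layer 1: θ = 19.20°; offset = 20.4·tan 19.20° = 7.104 m.
Layer 2: sin θ = p·1362 = 0.5010 → θ = 30.07°; offset = 21.3·tan 30.07° = 12.331 m.
Layer 3: sin θ = p·2331 = 0.8575 → θ = 59.03°; offset = 6.6·tan 59.03° = 10.999 m.
Summing the layer offsets gives 30.435 m.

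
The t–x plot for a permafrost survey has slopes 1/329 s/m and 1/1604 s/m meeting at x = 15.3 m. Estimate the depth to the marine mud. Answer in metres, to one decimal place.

6.2 m

x_cross = 2h·√((V₂+V₁)/(V₂−V₁)) → h = x_cross / (2·√((V₂+V₁)/(V₂−V₁))).
√((V₂+V₁)/(V₂−V₁)) = √((1604+329)/(1604−329)) = 1.2313.
h = 15.3 / (2·1.2313) = 6.21 m.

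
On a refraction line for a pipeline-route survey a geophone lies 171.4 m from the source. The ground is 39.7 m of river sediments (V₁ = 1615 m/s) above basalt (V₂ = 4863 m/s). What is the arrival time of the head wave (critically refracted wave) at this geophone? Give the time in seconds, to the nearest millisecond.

0.082 s

t = x/V₂ + 2h·√(V₂²−V₁²)/(V₁V₂).
√(V₂²−V₁²) = √(4863²−1615²) = 4587.0 m/s; delay term = 2·39.7·4587.0/(1615·4863) = 0.04637 s.
t = 171.4/4863 + 0.04637 = 0.08162 s.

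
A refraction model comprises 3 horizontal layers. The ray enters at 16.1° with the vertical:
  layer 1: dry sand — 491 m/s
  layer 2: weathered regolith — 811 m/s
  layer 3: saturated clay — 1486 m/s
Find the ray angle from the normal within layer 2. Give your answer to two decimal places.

27.26°

Snell's law across each interface conserves sin θ / V, so sin θ_2 = V_2·sin θ₁/V₁.
sin θ_2 = 811 × sin 16.1° / 491 = 0.4580.
θ_2 = arcsin 0.4580 = 27.26°.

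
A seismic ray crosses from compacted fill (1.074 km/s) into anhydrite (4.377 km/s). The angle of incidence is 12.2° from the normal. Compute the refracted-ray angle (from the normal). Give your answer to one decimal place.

sin θ₁/V₁ = sin θ₂/V₂ ⇒ sin θ₂ = 4.377·sin 12.2°/1.074 = 4.377·0.2113/1.074 = 0.8612.
θ₂ = sin⁻¹(0.8612) = 59.46° (from vertical).

59.5°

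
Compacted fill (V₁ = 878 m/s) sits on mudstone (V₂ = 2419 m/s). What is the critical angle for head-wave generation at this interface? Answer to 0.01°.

21.28°

Critical incidence: sin θ_c = V₁/V₂ = 878/2419 = 0.3630.
θ_c = arcsin 0.3630 = 21.28°.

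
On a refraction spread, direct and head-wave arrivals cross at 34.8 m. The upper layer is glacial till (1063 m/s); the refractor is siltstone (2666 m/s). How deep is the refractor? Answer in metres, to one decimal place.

x_cross = 2h·√((V₂+V₁)/(V₂−V₁)) → h = x_cross / (2·√((V₂+V₁)/(V₂−V₁))).
√((V₂+V₁)/(V₂−V₁)) = √((2666+1063)/(2666−1063)) = 1.5252.
h = 34.8 / (2·1.5252) = 11.41 m.

11.4 m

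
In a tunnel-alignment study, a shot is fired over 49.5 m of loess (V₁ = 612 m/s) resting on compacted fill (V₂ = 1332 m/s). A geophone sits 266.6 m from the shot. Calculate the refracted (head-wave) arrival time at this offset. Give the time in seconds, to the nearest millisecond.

t = x/V₂ + 2h·√(V₂²−V₁²)/(V₁V₂).
√(V₂²−V₁²) = √(1332²−612²) = 1183.1 m/s; delay term = 2·49.5·1183.1/(612·1332) = 0.14368 s.
t = 266.6/1332 + 0.14368 = 0.34383 s.

0.344 s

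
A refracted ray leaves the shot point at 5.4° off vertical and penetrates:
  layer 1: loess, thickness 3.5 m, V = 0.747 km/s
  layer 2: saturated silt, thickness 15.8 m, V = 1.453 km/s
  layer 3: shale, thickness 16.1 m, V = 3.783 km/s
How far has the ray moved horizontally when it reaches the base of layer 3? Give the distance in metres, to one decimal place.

Ray parameter p = sin 5.4° / 0.747 km/s = 1.2598e-01 s/km.
Layer 1: θ = 5.40°; offset = 3.5·tan 5.40° = 0.331 m.
Layer 2: sin θ = p·1.453 = 0.1831 → θ = 10.55°; offset = 15.8·tan 10.55° = 2.942 m.
Layer 3: sin θ = p·3.783 = 0.4766 → θ = 28.46°; offset = 16.1·tan 28.46° = 8.728 m.
Σ offsets = 12.001 m.

12.0 m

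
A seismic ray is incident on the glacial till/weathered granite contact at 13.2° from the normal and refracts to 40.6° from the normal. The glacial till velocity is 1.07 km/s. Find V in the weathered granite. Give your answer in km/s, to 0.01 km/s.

Snell's law: sin 13.2°/V₁ = sin 40.6°/V₂.
V₂ = V₁·sin 40.6°/sin 13.2° = 1.07 × 2.8499 = 3.05 km/s.

3.05 km/s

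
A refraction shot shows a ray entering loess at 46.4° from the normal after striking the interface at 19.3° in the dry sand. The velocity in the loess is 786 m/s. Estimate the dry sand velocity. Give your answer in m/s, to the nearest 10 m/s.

360 m/s

sin 19.3° = 0.3305; sin 46.4° = 0.7242.
V₁ = V₂·(sin θ₁/sin θ₂) = 786·(0.3305/0.7242) = 358.73 m/s.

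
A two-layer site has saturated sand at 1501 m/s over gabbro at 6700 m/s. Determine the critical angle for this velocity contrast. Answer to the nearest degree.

Critical incidence: sin θ_c = V₁/V₂ = 1501/6700 = 0.2240.
θ_c = arcsin 0.2240 = 12.95°.

13°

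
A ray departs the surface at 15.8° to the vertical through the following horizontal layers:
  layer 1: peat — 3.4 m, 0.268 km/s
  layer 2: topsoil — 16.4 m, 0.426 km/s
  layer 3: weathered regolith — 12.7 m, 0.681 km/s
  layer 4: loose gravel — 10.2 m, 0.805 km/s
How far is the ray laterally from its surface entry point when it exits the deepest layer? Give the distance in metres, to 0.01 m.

35.50 m

p = sin θ₁/V₁ = sin 15.8°/0.268 = 1.0160e+00 s/km is conserved through the stack.
Layer 1: θ = 15.80°; offset = 3.4·tan 15.80° = 0.9621 m.
Layer 2: sin θ = p·0.426 = 0.4328 → θ = 25.65°; offset = 16.4·tan 25.65° = 7.8736 m.
Layer 3: sin θ = p·0.681 = 0.6919 → θ = 43.78°; offset = 12.7·tan 43.78° = 12.1699 m.
Layer 4: sin θ = p·0.805 = 0.8179 → θ = 54.87°; offset = 10.2·tan 54.87° = 14.4974 m.
Total horizontal offset = 35.5030 m.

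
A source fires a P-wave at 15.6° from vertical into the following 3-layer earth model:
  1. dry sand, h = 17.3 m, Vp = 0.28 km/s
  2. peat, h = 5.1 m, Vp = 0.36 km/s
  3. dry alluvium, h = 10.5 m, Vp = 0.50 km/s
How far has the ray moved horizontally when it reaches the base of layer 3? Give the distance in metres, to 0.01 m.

12.46 m

Apply Snell's law at each interface; in layer i the horizontal offset is hᵢ·tan θᵢ.
Layer 1: θ = 15.60°; offset = 17.3·tan 15.60° = 4.8302 m.
Layer 2: sin θ = 0.36·sin 15.6°/0.28 = 0.3458, θ = 20.23°; offset = 5.1·tan 20.23° = 1.8792 m.
Layer 3: sin θ = 0.50·sin 15.6°/0.28 = 0.4802, θ = 28.70°; offset = 10.5·tan 28.70° = 5.7484 m.
Total horizontal offset = 12.4579 m.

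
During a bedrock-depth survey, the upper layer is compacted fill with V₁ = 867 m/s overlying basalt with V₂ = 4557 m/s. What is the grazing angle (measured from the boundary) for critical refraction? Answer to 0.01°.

79.03°

At critical incidence the refracted ray runs along the interface (θ₂ = 90°), so sin θ_c = V₁/V₂.
θ_c = arcsin(867/4557) = arcsin 0.1903 = 10.97°.
Measured from the interface: 90° − 10.97° = 79.03°.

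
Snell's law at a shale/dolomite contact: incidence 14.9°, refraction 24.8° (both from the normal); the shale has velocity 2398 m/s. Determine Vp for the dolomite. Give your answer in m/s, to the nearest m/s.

3912 m/s

Snell's law: sin 14.9°/V₁ = sin 24.8°/V₂.
V₂ = V₁·sin 24.8°/sin 14.9° = 2398 × 1.6313 = 3911.78 m/s.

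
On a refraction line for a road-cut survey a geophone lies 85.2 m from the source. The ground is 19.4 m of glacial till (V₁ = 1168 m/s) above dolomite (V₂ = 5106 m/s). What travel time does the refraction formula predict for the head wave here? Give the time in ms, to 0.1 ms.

49.0 ms

t = x/V₂ + 2h·√(V₂²−V₁²)/(V₁V₂).
√(V₂²−V₁²) = √(5106²−1168²) = 4970.6 m/s; delay term = 2·19.4·4970.6/(1168·5106) = 0.03234 s.
t = 85.2/5106 + 0.03234 = 0.04902 s.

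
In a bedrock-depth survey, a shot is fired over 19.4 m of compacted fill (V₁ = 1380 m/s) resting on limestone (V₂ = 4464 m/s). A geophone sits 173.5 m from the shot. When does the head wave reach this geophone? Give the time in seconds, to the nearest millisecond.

0.066 s

t = x/V₂ + 2h·√(V₂²−V₁²)/(V₁V₂).
√(V₂²−V₁²) = √(4464²−1380²) = 4245.3 m/s; delay term = 2·19.4·4245.3/(1380·4464) = 0.02674 s.
t = 173.5/4464 + 0.02674 = 0.06561 s.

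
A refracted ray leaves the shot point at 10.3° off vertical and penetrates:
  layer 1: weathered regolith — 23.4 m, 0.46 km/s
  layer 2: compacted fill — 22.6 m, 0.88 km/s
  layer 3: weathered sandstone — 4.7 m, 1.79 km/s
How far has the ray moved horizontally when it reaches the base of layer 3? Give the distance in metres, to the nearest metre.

17 m

Apply Snell's law at each interface; in layer i the horizontal offset is hᵢ·tan θᵢ.
Layer 1: θ = 10.30°; offset = 23.4·tan 10.30° = 4.253 m.
Layer 2: sin θ = 0.88·sin 10.3°/0.46 = 0.3421, θ = 20.00°; offset = 22.6·tan 20.00° = 8.227 m.
Layer 3: sin θ = 1.79·sin 10.3°/0.46 = 0.6958, θ = 44.09°; offset = 4.7·tan 44.09° = 4.553 m.
Total horizontal offset = 17.032 m.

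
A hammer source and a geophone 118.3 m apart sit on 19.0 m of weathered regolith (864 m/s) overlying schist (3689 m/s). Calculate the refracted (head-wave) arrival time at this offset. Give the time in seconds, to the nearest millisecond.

θ_c = arcsin(V₁/V₂) = arcsin(864/3689) = 13.55°, cos θ_c = 0.9722.
Intercept time tᵢ = 2h cos θ_c / V₁ = 2·19.0·0.9722/864 = 0.04276 s.
t = x/V₂ + tᵢ = 118.3/3689 + 0.04276 = 0.07483 s.

0.075 s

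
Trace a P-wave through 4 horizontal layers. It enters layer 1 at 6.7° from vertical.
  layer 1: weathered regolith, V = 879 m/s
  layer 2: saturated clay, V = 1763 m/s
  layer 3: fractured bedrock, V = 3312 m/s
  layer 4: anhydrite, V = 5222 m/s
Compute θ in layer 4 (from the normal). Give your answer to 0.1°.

43.9°

Ray parameter p = sin 6.7° / 879 = 1.3273e-04 s/m.
sin θ_4 = p·V_4 = 1.3273e-04 × 5222 = 0.6931.
θ_4 = arcsin 0.6931 = 43.88°.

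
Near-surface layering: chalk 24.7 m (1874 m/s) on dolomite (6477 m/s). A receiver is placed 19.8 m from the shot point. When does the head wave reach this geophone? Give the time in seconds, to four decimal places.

t = x/V₂ + 2h·√(V₂²−V₁²)/(V₁V₂).
√(V₂²−V₁²) = √(6477²−1874²) = 6200.0 m/s; delay term = 2·24.7·6200.0/(1874·6477) = 0.02523 s.
t = 19.8/6477 + 0.02523 = 0.02829 s.

0.0283 s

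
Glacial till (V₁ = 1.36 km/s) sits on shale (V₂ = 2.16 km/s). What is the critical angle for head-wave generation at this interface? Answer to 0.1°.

39.0°

Critical incidence: sin θ_c = V₁/V₂ = 1.36/2.16 = 0.6296.
θ_c = arcsin 0.6296 = 39.02°.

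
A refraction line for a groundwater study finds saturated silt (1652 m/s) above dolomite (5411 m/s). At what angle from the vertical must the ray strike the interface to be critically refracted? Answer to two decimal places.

At critical incidence the refracted ray runs along the interface (θ₂ = 90°), so sin θ_c = V₁/V₂.
θ_c = arcsin(1652/5411) = arcsin 0.3053 = 17.78°.

17.78°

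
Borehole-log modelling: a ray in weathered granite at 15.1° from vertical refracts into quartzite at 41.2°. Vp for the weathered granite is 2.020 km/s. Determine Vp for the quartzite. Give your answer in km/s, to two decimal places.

sin 15.1° = 0.2605; sin 41.2° = 0.6587.
V₂ = V₁·(sin θ₂/sin θ₁) = 2.020·(0.6587/0.2605) = 5.11 km/s.

5.11 km/s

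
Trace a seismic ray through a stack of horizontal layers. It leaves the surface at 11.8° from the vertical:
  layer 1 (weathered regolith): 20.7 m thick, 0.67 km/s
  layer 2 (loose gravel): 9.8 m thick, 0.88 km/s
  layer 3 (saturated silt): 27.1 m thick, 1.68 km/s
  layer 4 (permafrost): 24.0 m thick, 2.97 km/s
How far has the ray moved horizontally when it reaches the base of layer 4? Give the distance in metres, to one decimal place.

Ray parameter p = sin 11.8° / 0.67 km/s = 3.0522e-01 s/km.
Layer 1: θ = 11.80°; offset = 20.7·tan 11.80° = 4.324 m.
Layer 2: sin θ = p·0.88 = 0.2686 → θ = 15.58°; offset = 9.8·tan 15.58° = 2.733 m.
Layer 3: sin θ = p·1.68 = 0.5128 → θ = 30.85°; offset = 27.1·tan 30.85° = 16.186 m.
Layer 4: sin θ = p·2.97 = 0.9065 → θ = 65.03°; offset = 24.0·tan 65.03° = 51.529 m.
Total horizontal offset = 74.771 m.

74.8 m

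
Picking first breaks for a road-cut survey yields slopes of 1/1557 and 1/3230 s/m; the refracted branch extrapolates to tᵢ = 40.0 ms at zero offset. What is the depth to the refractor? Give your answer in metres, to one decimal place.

35.5 m

θ_c = arcsin(1557/3230) = 28.82°; cos θ_c = 0.8761.
tᵢ = 2h cos θ_c/V₁ ⇒ h = tᵢ·V₁/(2 cos θ_c) = 0.04·1557/(2·0.8761) = 35.54 m.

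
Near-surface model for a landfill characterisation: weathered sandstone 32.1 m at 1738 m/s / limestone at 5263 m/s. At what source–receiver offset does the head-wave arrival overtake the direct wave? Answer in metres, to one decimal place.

x_cross = 2h·√((V₂+V₁)/(V₂−V₁)).
(V₂+V₁)/(V₂−V₁) = (5263+1738)/(5263−1738) = 1.9861; √ = 1.4093.
x_cross = 2·32.1·1.4093 = 90.48 m.

90.5 m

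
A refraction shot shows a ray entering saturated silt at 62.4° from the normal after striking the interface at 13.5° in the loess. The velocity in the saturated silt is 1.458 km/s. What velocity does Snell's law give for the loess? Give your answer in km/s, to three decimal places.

Snell's law: sin 13.5°/V₁ = sin 62.4°/V₂.
V₁ = V₂·sin 13.5°/sin 62.4° = 1.458 × 0.2634 = 0.384 km/s.

0.384 km/s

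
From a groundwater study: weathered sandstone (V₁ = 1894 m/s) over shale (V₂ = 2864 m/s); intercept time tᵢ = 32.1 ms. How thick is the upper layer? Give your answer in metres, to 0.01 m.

40.53 m

h = tᵢ·V₁·V₂ / (2·√(V₂²−V₁²)).
√(V₂²−V₁²) = √(2864² − 1894²) = 2148.3 m/s.
h = 0.0321 s × 1894 × 2864 / (2 × 2148.3) = 40.53 m.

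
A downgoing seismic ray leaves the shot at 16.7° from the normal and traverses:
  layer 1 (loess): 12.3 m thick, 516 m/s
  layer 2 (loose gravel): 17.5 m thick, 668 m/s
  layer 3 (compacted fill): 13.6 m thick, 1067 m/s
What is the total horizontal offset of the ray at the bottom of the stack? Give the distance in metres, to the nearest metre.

21 m

p = sin θ₁/V₁ = sin 16.7°/516 = 5.5690e-04 s/m is conserved through the stack.
Layer 1: θ = 16.70°; offset = 12.3·tan 16.70° = 3.690 m.
Layer 2: sin θ = p·668 = 0.3720 → θ = 21.84°; offset = 17.5·tan 21.84° = 7.014 m.
Layer 3: sin θ = p·1067 = 0.5942 → θ = 36.46°; offset = 13.6·tan 36.46° = 10.048 m.
Summing the layer offsets gives 20.751 m.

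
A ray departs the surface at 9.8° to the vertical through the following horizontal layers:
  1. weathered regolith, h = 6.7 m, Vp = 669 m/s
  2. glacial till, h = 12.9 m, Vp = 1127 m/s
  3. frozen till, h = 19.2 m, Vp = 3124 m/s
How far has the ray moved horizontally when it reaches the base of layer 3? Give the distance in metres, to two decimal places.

Ray parameter p = sin 9.8° / 669 m/s = 2.5442e-04 s/m.
Layer 1: θ = 9.80°; offset = 6.7·tan 9.80° = 1.1573 m.
Layer 2: sin θ = p·1127 = 0.2867 → θ = 16.66°; offset = 12.9·tan 16.66° = 3.8610 m.
Layer 3: sin θ = p·3124 = 0.7948 → θ = 52.64°; offset = 19.2·tan 52.64° = 25.1473 m.
Σ offsets = 30.1656 m.

30.17 m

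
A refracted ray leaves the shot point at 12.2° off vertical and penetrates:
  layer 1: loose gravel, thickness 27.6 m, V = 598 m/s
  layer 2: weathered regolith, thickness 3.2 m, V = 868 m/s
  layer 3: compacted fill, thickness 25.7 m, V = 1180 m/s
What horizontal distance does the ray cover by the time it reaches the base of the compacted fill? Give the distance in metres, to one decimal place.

18.8 m

Apply Snell's law at each interface; in layer i the horizontal offset is hᵢ·tan θᵢ.
Layer 1: θ = 12.20°; offset = 27.6·tan 12.20° = 5.967 m.
Layer 2: sin θ = 868·sin 12.2°/598 = 0.3067, θ = 17.86°; offset = 3.2·tan 17.86° = 1.031 m.
Layer 3: sin θ = 1180·sin 12.2°/598 = 0.4170, θ = 24.65°; offset = 25.7·tan 24.65° = 11.791 m.
Total horizontal offset = 18.789 m.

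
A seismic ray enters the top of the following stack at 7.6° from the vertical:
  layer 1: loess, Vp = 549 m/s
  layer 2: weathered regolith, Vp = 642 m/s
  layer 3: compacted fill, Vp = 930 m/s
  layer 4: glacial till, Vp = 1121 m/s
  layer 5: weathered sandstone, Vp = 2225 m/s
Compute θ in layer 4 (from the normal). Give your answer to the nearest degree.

Ray parameter p = sin 7.6° / 549 = 2.4090e-04 s/m.
sin θ_4 = p·V_4 = 2.4090e-04 × 1121 = 0.2701.
θ_4 = arcsin 0.2701 = 15.67°.

16°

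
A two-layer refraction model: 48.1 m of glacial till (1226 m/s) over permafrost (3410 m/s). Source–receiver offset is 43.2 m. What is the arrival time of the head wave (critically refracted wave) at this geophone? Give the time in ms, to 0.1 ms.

θ_c = arcsin(V₁/V₂) = arcsin(1226/3410) = 21.07°, cos θ_c = 0.9331.
Intercept time tᵢ = 2h cos θ_c / V₁ = 2·48.1·0.9331/1226 = 0.07322 s.
t = x/V₂ + tᵢ = 43.2/3410 + 0.07322 = 0.08589 s.

85.9 ms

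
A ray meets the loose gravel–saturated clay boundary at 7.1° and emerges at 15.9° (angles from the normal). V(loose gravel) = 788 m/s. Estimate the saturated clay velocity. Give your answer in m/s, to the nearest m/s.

sin 7.1° = 0.1236; sin 15.9° = 0.2740.
V₂ = V₁·(sin θ₂/sin θ₁) = 788·(0.2740/0.1236) = 1746.58 m/s.

1747 m/s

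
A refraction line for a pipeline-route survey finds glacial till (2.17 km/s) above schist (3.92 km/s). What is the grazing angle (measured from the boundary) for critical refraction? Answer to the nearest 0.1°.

At critical incidence the refracted ray runs along the interface (θ₂ = 90°), so sin θ_c = V₁/V₂.
θ_c = arcsin(2.17/3.92) = arcsin 0.5536 = 33.61°.
Measured from the interface: 90° − 33.61° = 56.39°.

56.4°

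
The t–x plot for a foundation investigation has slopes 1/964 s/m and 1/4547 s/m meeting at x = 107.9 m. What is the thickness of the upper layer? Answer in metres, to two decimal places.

43.50 m

x_cross = 2h·√((V₂+V₁)/(V₂−V₁)) → h = x_cross / (2·√((V₂+V₁)/(V₂−V₁))).
√((V₂+V₁)/(V₂−V₁)) = √((4547+964)/(4547−964)) = 1.2402.
h = 107.9 / (2·1.2402) = 43.50 m.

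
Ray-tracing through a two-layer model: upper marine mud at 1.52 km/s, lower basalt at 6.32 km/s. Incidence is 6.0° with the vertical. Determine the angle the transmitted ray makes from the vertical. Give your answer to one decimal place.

25.8°

sin θ₁/V₁ = sin θ₂/V₂ ⇒ sin θ₂ = 6.32·sin 6.0°/1.52 = 6.32·0.1045/1.52 = 0.4346.
θ₂ = sin⁻¹(0.4346) = 25.76° (from vertical).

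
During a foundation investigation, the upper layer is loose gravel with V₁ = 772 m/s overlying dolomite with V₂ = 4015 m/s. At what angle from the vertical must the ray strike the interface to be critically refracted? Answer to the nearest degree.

11°

Critical incidence: sin θ_c = V₁/V₂ = 772/4015 = 0.1923.
θ_c = arcsin 0.1923 = 11.09°.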